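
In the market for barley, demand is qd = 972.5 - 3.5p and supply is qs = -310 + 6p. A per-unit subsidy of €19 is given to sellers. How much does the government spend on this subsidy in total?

Pre-subsidy: 972.5 - 3.5p = -310 + 6p gives p* = 135, q* = 500.
With the subsidy, sellers receive ps = pb + 19 for each unit, where pb is the price buyers pay.
Supply in terms of pb becomes qs = -310 + 6(pb + 19) = -196 + 6pb. Setting this equal to demand: 972.5 - 3.5pb = -196 + 6pb, so pb = 123.
Sellers receive ps = 123 + 19 = 142; q' = 972.5 − 3.5·123 = 542.
Government outlay = subsidy × quantity = 19 × 542 = 10298.

Government cost = €10298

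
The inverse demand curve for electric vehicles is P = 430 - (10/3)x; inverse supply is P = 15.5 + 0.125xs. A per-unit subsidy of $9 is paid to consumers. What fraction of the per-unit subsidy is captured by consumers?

Consumer share = 80/83

Pre-subsidy: 430 - (10/3)x = 15.5 + 0.125x gives x* = 9948/83 and P* = 2530/83.
With the rebate, buyers effectively pay Pb = Ps − 9, where Ps is the price sellers receive.
On the curves, Pb = 430 - (10/3)x and Ps = 15.5 + 0.125x; the wedge Ps − Pb = 9 gives 15.5 + 0.125x − (430 - (10/3)x) = 9, so x' = 10164/83.
Then Pb = 430 − (10/3)·(10164/83) = 1810/83 and Ps = 15.5 + 0.125·(10164/83) = 2557/83.
Buyers' price falls by P* − Pb = 2530/83 − 1810/83 = 720/83; sellers' price rises by Ps − P* = 2557/83 − 2530/83 = 27/83.
So consumers capture (720/83)/9 = 80/83 of each unit of subsidy.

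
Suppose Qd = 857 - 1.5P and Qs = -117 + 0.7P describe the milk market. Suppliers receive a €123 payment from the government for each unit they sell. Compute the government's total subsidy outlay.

Government cost = 1361733/44

Pre-subsidy: 857 - 1.5P = -117 + 0.7P gives P* = 4870/11, Q* = 2122/11.
With the subsidy, sellers receive Ps = Pb + 123 for each unit, where Pb is the price buyers pay.
Supply in terms of Pb becomes Qs = -117 + 0.7(Pb + 123) = -30.9 + 0.7Pb. Setting this equal to demand: 857 - 1.5Pb = -30.9 + 0.7Pb, so Pb = 8879/22.
Sellers receive Ps = 8879/22 + 123 = 11585/22; Q' = 857 − 1.5·(8879/22) = 11071/44.
Government outlay = subsidy × quantity = 123 × 11071/44 = 1361733/44.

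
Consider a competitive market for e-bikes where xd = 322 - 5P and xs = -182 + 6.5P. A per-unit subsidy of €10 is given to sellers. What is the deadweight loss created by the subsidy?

Deadweight loss = 3250/23

Pre-subsidy: 322 - 5P = -182 + 6.5P gives P* = 1008/23, x* = 2366/23.
With the subsidy, sellers receive Ps = Pb + 10 for each unit, where Pb is the price buyers pay.
Supply in terms of Pb becomes xs = -182 + 6.5(Pb + 10) = -117 + 6.5Pb. Setting this equal to demand: 322 - 5Pb = -117 + 6.5Pb, so Pb = 878/23.
Sellers receive Ps = 878/23 + 10 = 1108/23; x' = 322 − 5·(878/23) = 3016/23.
The subsidy expands output by 3016/23 − 2366/23 = 650/23 past the efficient level; on those units the gap between marginal cost and willingness to pay runs from 0 up to 10.
DWL = ½ × 10 × 650/23 = 3250/23.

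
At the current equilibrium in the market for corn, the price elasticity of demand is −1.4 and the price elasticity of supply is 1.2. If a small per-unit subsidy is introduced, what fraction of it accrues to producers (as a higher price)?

Producer share = 7/13

For a small subsidy around the equilibrium, the benefit split depends on the relative slopes, which at a point are proportional to the elasticities.
Buyer share = εs/(εs + |εd|) = 1.2/(1.2 + 1.4) = 6/13; seller share = |εd|/(εs + |εd|) = 7/13.
So producers capture 7/13 of the subsidy.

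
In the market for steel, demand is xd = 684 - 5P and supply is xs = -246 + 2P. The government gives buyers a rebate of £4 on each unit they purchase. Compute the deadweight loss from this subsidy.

Deadweight loss = 80/7

Pre-subsidy: 684 - 5P = -246 + 2P gives P* = 930/7, x* = 138/7.
With the rebate, buyers effectively pay Pb = Ps − 4, where Ps is the price sellers receive.
Demand in terms of Ps becomes xd = 684 − 5(Ps − 4) = 704 - 5Ps. Setting this equal to supply: 704 - 5Ps = -246 + 2Ps, so Ps = 950/7.
Buyers pay Pb = 950/7 − 4 = 922/7; x' = -246 + 2·(950/7) = 178/7.
The subsidy expands output by 178/7 − 138/7 = 40/7 past the efficient level; on those units the gap between marginal cost and willingness to pay runs from 0 up to 4.
DWL = ½ × 4 × 40/7 = 80/7.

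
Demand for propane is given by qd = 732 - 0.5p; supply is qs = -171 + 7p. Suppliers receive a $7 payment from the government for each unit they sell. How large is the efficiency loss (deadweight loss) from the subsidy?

Deadweight loss = 343/30

Pre-subsidy: 732 - 0.5p = -171 + 7p gives p* = 120.4, q* = 671.8.
With the subsidy, sellers receive ps = pb + 7 for each unit, where pb is the price buyers pay.
Supply in terms of pb becomes qs = -171 + 7(pb + 7) = -122 + 7pb. Setting this equal to demand: 732 - 0.5pb = -122 + 7pb, so pb = 1708/15.
Sellers receive ps = 1708/15 + 7 = 1813/15; q' = 732 − 0.5·(1708/15) = 10126/15.
The subsidy expands output by 10126/15 − 671.8 = 49/15 past the efficient level; on those units the gap between marginal cost and willingness to pay runs from 0 up to 7.
DWL = ½ × 7 × 49/15 = 343/30.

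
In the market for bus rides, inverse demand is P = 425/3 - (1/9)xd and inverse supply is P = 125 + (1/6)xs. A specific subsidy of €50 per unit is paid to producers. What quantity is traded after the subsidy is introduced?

Pre-subsidy: 425/3 - (1/9)x = 125 + (1/6)x gives x* = 60 and P* = 135.
With the subsidy, sellers receive Ps = Pb + 50 for each unit, where Pb is the price buyers pay.
On the curves, Pb = 425/3 - (1/9)x and Ps = 125 + (1/6)x; the wedge Ps − Pb = 50 gives 125 + (1/6)x − (425/3 - (1/9)x) = 50, so x' = 240.
Then Pb = 425/3 − (1/9)·240 = 115 and Ps = 125 + (1/6)·240 = 165.

x' = 240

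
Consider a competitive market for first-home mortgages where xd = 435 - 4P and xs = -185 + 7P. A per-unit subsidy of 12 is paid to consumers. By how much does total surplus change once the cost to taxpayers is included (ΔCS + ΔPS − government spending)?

Net change in total surplus = -2016/11

Pre-subsidy: 435 - 4P = -185 + 7P gives P* = 620/11, x* = 2305/11.
With the rebate, buyers effectively pay Pb = Ps − 12, where Ps is the price sellers receive.
Demand in terms of Ps becomes xd = 435 − 4(Ps − 12) = 483 - 4Ps. Setting this equal to supply: 483 - 4Ps = -185 + 7Ps, so Ps = 668/11.
Buyers pay Pb = 668/11 − 12 = 536/11; x' = -185 + 7·(668/11) = 2641/11.
ΔCS = ½(2305/11 + 2641/11)(620/11 − 536/11) = 207732/121; ΔPS = ½(2305/11 + 2641/11)(668/11 − 620/11) = 118704/121.
Government spending = 12 × 2641/11 = 31692/11.
Net change = 207732/121 + 118704/121 − 31692/11 = -2016/11. The loss equals the DWL triangle ½·12·336/11.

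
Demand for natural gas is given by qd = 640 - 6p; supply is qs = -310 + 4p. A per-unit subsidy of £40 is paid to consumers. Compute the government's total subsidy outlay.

Government cost = £6640

Pre-subsidy: 640 - 6p = -310 + 4p gives p* = 95, q* = 70.
With the rebate, buyers effectively pay pb = ps − 40, where ps is the price sellers receive.
Demand in terms of ps becomes qd = 640 − 6(ps − 40) = 880 - 6ps. Setting this equal to supply: 880 - 6ps = -310 + 4ps, so ps = 119.
Buyers pay pb = 119 − 40 = 79; q' = -310 + 4·119 = 166.
Government outlay = subsidy × quantity = 40 × 166 = 6640.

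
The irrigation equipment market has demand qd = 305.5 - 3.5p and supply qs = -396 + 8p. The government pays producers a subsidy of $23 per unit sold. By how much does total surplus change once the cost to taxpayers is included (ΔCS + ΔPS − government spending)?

Net change in total surplus = -$644

Pre-subsidy: 305.5 - 3.5p = -396 + 8p gives p* = 61, q* = 92.
With the subsidy, sellers receive ps = pb + 23 for each unit, where pb is the price buyers pay.
Supply in terms of pb becomes qs = -396 + 8(pb + 23) = -212 + 8pb. Setting this equal to demand: 305.5 - 3.5pb = -212 + 8pb, so pb = 45.
Sellers receive ps = 45 + 23 = 68; q' = 305.5 − 3.5·45 = 148.
ΔCS = ½(92 + 148)(61 − 45) = 1920; ΔPS = ½(92 + 148)(68 − 61) = 840.
Government spending = 23 × 148 = 3404.
Net change = 1920 + 840 − 3404 = -644. The loss equals the DWL triangle ½·23·56.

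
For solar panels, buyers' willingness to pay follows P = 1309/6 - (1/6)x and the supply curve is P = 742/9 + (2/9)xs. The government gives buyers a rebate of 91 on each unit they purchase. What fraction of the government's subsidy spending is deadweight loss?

DWL / government spending = 117/583

Pre-subsidy: 1309/6 - (1/6)x = 742/9 + (2/9)x gives x* = 349 and P* = 160.
With the rebate, buyers effectively pay Pb = Ps − 91, where Ps is the price sellers receive.
On the curves, Pb = 1309/6 - (1/6)x and Ps = 742/9 + (2/9)x; the wedge Ps − Pb = 91 gives 742/9 + (2/9)x − (1309/6 - (1/6)x) = 91, so x' = 583.
Then Pb = 1309/6 − (1/6)·583 = 121 and Ps = 742/9 + (2/9)·583 = 212.
ΔCS = ½(349 + 583)(160 − 121) = 18174; ΔPS = ½(349 + 583)(212 − 160) = 24232.
Government spending = 91 × 583 = 53053.
DWL = ½ × 91 × (583 − 349) = 10647; fraction = 10647 / 53053 = 117/583.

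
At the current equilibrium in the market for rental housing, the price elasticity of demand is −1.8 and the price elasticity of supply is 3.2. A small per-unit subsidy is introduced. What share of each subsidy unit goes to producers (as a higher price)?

For a small subsidy around the equilibrium, the benefit split depends on the relative slopes, which at a point are proportional to the elasticities.
Buyer share = εs/(εs + |εd|) = 3.2/(3.2 + 1.8) = 0.64; seller share = |εd|/(εs + |εd|) = 0.36.
So producers capture 0.36 of the subsidy.

Producer share = 0.36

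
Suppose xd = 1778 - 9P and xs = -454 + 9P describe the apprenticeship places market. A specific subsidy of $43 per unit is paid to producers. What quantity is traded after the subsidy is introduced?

x' = 855.5

Pre-subsidy: 1778 - 9P = -454 + 9P gives P* = 124, x* = 662.
With the subsidy, sellers receive Ps = Pb + 43 for each unit, where Pb is the price buyers pay.
Supply in terms of Pb becomes xs = -454 + 9(Pb + 43) = -67 + 9Pb. Setting this equal to demand: 1778 - 9Pb = -67 + 9Pb, so Pb = 102.5.
Sellers receive Ps = 102.5 + 43 = 145.5; x' = 1778 − 9·102.5 = 855.5.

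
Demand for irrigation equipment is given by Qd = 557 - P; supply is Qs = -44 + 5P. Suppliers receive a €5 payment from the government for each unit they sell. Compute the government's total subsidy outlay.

Government cost = €2305

Pre-subsidy: 557 - P = -44 + 5P gives P* = 601/6, Q* = 2741/6.
With the subsidy, sellers receive Ps = Pb + 5 for each unit, where Pb is the price buyers pay.
Supply in terms of Pb becomes Qs = -44 + 5(Pb + 5) = -19 + 5Pb. Setting this equal to demand: 557 - Pb = -19 + 5Pb, so Pb = 96.
Sellers receive Ps = 96 + 5 = 101; Q' = 557 − 1·96 = 461.
Government outlay = subsidy × quantity = 5 × 461 = 2305.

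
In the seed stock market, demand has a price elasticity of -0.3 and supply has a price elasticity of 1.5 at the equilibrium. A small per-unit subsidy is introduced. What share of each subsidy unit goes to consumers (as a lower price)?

For a small subsidy around the equilibrium, the benefit split depends on the relative slopes, which at a point are proportional to the elasticities.
Buyer share = εs/(εs + |εd|) = 1.5/(1.5 + 0.3) = 5/6; seller share = |εd|/(εs + |εd|) = 1/6.

Consumer share = 5/6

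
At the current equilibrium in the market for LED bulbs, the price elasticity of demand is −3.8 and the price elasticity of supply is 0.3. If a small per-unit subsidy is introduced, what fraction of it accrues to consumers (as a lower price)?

Consumer share = 3/41

For a small subsidy around the equilibrium, the benefit split depends on the relative slopes, which at a point are proportional to the elasticities.
Buyer share = εs/(εs + |εd|) = 0.3/(0.3 + 3.8) = 3/41; seller share = |εd|/(εs + |εd|) = 38/41.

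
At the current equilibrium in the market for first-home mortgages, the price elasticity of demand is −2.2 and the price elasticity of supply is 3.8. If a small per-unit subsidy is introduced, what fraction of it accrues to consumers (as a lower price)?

For a small subsidy around the equilibrium, the benefit split depends on the relative slopes, which at a point are proportional to the elasticities.
Buyer share = εs/(εs + |εd|) = 3.8/(3.8 + 2.2) = 19/30; seller share = |εd|/(εs + |εd|) = 11/30.

Consumer share = 19/30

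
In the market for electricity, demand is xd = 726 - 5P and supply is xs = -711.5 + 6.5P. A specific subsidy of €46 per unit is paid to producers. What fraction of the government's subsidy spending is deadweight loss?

DWL / government spending = 65/231

Pre-subsidy: 726 - 5P = -711.5 + 6.5P gives P* = 125, x* = 101.
With the subsidy, sellers receive Ps = Pb + 46 for each unit, where Pb is the price buyers pay.
Supply in terms of Pb becomes xs = -711.5 + 6.5(Pb + 46) = -412.5 + 6.5Pb. Setting this equal to demand: 726 - 5Pb = -412.5 + 6.5Pb, so Pb = 99.
Sellers receive Ps = 99 + 46 = 145; x' = 726 − 5·99 = 231.
ΔCS = ½(101 + 231)(125 − 99) = 4316; ΔPS = ½(101 + 231)(145 − 125) = 3320.
Government spending = 46 × 231 = 10626.
DWL = ½ × 46 × (231 − 101) = 2990; fraction = 2990 / 10626 = 65/231.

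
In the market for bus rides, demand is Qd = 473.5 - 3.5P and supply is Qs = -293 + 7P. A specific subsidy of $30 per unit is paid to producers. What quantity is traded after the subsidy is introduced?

Q' = 288

Pre-subsidy: 473.5 - 3.5P = -293 + 7P gives P* = 73, Q* = 218.
With the subsidy, sellers receive Ps = Pb + 30 for each unit, where Pb is the price buyers pay.
Supply in terms of Pb becomes Qs = -293 + 7(Pb + 30) = -83 + 7Pb. Setting this equal to demand: 473.5 - 3.5Pb = -83 + 7Pb, so Pb = 53.
Sellers receive Ps = 53 + 30 = 83; Q' = 473.5 − 3.5·53 = 288.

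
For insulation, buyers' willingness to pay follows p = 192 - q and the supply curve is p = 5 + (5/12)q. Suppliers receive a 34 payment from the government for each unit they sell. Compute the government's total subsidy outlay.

Pre-subsidy: 192 - q = 5 + (5/12)q gives q* = 132 and p* = 60.
With the subsidy, sellers receive ps = pb + 34 for each unit, where pb is the price buyers pay.
On the curves, pb = 192 - q and ps = 5 + (5/12)q; the wedge ps − pb = 34 gives 5 + (5/12)q − (192 - q) = 34, so q' = 156.
Then pb = 192 − 1·156 = 36 and ps = 5 + (5/12)·156 = 70.
Government outlay = subsidy × quantity = 34 × 156 = 5304.

Government cost = 5304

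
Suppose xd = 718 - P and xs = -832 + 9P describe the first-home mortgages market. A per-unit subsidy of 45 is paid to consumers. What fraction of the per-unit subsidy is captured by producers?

Pre-subsidy: 718 - P = -832 + 9P gives P* = 155, x* = 563.
With the rebate, buyers effectively pay Pb = Ps − 45, where Ps is the price sellers receive.
Demand in terms of Ps becomes xd = 718 − 1(Ps − 45) = 763 - Ps. Setting this equal to supply: 763 - Ps = -832 + 9Ps, so Ps = 159.5.
Buyers pay Pb = 159.5 − 45 = 114.5; x' = -832 + 9·159.5 = 603.5.
Buyers' price falls by P* − Pb = 155 − 114.5 = 40.5; sellers' price rises by Ps − P* = 159.5 − 155 = 4.5.
So producers capture 4.5/45 = 0.1 of each unit of subsidy.

Producer share = 0.1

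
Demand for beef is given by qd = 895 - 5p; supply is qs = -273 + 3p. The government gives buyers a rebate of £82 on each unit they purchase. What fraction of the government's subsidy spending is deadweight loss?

DWL / government spending = 41/170

Pre-subsidy: 895 - 5p = -273 + 3p gives p* = 146, q* = 165.
With the rebate, buyers effectively pay pb = ps − 82, where ps is the price sellers receive.
Demand in terms of ps becomes qd = 895 − 5(ps − 82) = 1305 - 5ps. Setting this equal to supply: 1305 - 5ps = -273 + 3ps, so ps = 197.25.
Buyers pay pb = 197.25 − 82 = 115.25; q' = -273 + 3·197.25 = 318.75.
ΔCS = ½(165 + 318.75)(146 − 115.25) = 7437.65625; ΔPS = ½(165 + 318.75)(197.25 − 146) = 12396.09375.
Government spending = 82 × 318.75 = 26137.5.
DWL = ½ × 82 × (318.75 − 165) = 6303.75; fraction = 6303.75 / 26137.5 = 41/170.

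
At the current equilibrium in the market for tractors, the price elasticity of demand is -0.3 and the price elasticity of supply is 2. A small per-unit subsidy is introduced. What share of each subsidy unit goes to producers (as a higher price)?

For a small subsidy around the equilibrium, the benefit split depends on the relative slopes, which at a point are proportional to the elasticities.
Buyer share = εs/(εs + |εd|) = 2/(2 + 0.3) = 20/23; seller share = |εd|/(εs + |εd|) = 3/23.
So producers capture 3/23 of the subsidy.

Producer share = 3/23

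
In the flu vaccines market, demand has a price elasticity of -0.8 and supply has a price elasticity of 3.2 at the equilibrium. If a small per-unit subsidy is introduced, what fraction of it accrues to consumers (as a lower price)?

For a small subsidy around the equilibrium, the benefit split depends on the relative slopes, which at a point are proportional to the elasticities.
Buyer share = εs/(εs + |εd|) = 3.2/(3.2 + 0.8) = 0.8; seller share = |εd|/(εs + |εd|) = 0.2.

Consumer share = 0.8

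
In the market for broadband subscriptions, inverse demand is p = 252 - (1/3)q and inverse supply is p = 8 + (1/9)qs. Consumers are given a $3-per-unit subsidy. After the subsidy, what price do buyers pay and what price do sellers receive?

Buyers pay $66.75; sellers receive $69.75

Pre-subsidy: 252 - (1/3)q = 8 + (1/9)q gives q* = 549 and p* = 69.
With the rebate, buyers effectively pay pb = ps − 3, where ps is the price sellers receive.
On the curves, pb = 252 - (1/3)q and ps = 8 + (1/9)q; the wedge ps − pb = 3 gives 8 + (1/9)q − (252 - (1/3)q) = 3, so q' = 555.75.
Then pb = 252 − (1/3)·555.75 = 66.75 and ps = 8 + (1/9)·555.75 = 69.75.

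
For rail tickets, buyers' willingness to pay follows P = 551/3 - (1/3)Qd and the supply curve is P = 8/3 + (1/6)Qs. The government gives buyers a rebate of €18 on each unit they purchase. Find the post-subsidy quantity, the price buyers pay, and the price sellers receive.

Q' = 398; buyers pay €51; sellers receive €69

Pre-subsidy: 551/3 - (1/3)Q = 8/3 + (1/6)Q gives Q* = 362 and P* = 63.
With the rebate, buyers effectively pay Pb = Ps − 18, where Ps is the price sellers receive.
On the curves, Pb = 551/3 - (1/3)Q and Ps = 8/3 + (1/6)Q; the wedge Ps − Pb = 18 gives 8/3 + (1/6)Q − (551/3 - (1/3)Q) = 18, so Q' = 398.
Then Pb = 551/3 − (1/3)·398 = 51 and Ps = 8/3 + (1/6)·398 = 69.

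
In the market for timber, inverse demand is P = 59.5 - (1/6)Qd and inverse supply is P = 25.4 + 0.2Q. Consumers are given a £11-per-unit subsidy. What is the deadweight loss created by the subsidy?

Deadweight loss = £165

Pre-subsidy: 59.5 - (1/6)Q = 25.4 + 0.2Q gives Q* = 93 and P* = 44.
With the rebate, buyers effectively pay Pb = Ps − 11, where Ps is the price sellers receive.
On the curves, Pb = 59.5 - (1/6)Q and Ps = 25.4 + 0.2Q; the wedge Ps − Pb = 11 gives 25.4 + 0.2Q − (59.5 - (1/6)Q) = 11, so Q' = 123.
Then Pb = 59.5 − (1/6)·123 = 39 and Ps = 25.4 + 0.2·123 = 50.
The subsidy expands output by 123 − 93 = 30 past the efficient level; on those units the gap between marginal cost and willingness to pay runs from 0 up to 11.
DWL = ½ × 11 × 30 = 165.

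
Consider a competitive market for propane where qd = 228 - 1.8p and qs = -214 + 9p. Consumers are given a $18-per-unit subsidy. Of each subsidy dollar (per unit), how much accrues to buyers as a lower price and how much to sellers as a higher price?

Buyers gain $15 per unit; sellers gain $3 per unit

Pre-subsidy: 228 - 1.8p = -214 + 9p gives p* = 1105/27, q* = 463/3.
With the rebate, buyers effectively pay pb = ps − 18, where ps is the price sellers receive.
Demand in terms of ps becomes qd = 228 − 1.8(ps − 18) = 260.4 - 1.8ps. Setting this equal to supply: 260.4 - 1.8ps = -214 + 9ps, so ps = 1186/27.
Buyers pay pb = 1186/27 − 18 = 700/27; q' = -214 + 9·(1186/27) = 544/3.
Buyers' price falls by p* − pb = 1105/27 − 700/27 = 15; sellers' price rises by ps − p* = 1186/27 − 1105/27 = 3.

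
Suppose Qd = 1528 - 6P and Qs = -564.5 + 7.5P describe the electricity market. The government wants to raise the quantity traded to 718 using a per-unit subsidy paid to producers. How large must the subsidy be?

At Q = 718, invert demand for the buyer price: Pb = (1528 − 718)/6 = 135; invert supply for the seller price: Ps = (718 − (-564.5))/7.5 = 171.
The subsidy must fill the gap: s = Ps − Pb = 171 − 135 = 36.

Required subsidy s = 36 per unit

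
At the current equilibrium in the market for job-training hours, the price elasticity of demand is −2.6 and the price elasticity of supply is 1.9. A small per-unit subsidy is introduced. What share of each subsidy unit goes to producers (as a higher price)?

For a small subsidy around the equilibrium, the benefit split depends on the relative slopes, which at a point are proportional to the elasticities.
Buyer share = εs/(εs + |εd|) = 1.9/(1.9 + 2.6) = 19/45; seller share = |εd|/(εs + |εd|) = 26/45.
So producers capture 26/45 of the subsidy.

Producer share = 26/45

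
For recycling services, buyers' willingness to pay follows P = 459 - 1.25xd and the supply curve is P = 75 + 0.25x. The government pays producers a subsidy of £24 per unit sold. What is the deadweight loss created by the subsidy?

Deadweight loss = £192

Pre-subsidy: 459 - 1.25x = 75 + 0.25x gives x* = 256 and P* = 139.
With the subsidy, sellers receive Ps = Pb + 24 for each unit, where Pb is the price buyers pay.
On the curves, Pb = 459 - 1.25x and Ps = 75 + 0.25x; the wedge Ps − Pb = 24 gives 75 + 0.25x − (459 - 1.25x) = 24, so x' = 272.
Then Pb = 459 − 1.25·272 = 119 and Ps = 75 + 0.25·272 = 143.
The subsidy expands output by 272 − 256 = 16 past the efficient level; on those units the gap between marginal cost and willingness to pay runs from 0 up to 24.
DWL = ½ × 24 × 16 = 192.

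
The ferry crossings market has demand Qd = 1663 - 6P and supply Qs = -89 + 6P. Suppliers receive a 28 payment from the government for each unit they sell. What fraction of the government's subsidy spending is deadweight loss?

DWL / government spending = 42/871

Pre-subsidy: 1663 - 6P = -89 + 6P gives P* = 146, Q* = 787.
With the subsidy, sellers receive Ps = Pb + 28 for each unit, where Pb is the price buyers pay.
Supply in terms of Pb becomes Qs = -89 + 6(Pb + 28) = 79 + 6Pb. Setting this equal to demand: 1663 - 6Pb = 79 + 6Pb, so Pb = 132.
Sellers receive Ps = 132 + 28 = 160; Q' = 1663 − 6·132 = 871.
ΔCS = ½(787 + 871)(146 − 132) = 11606; ΔPS = ½(787 + 871)(160 − 146) = 11606.
Government spending = 28 × 871 = 24388.
DWL = ½ × 28 × (871 − 787) = 1176; fraction = 1176 / 24388 = 42/871.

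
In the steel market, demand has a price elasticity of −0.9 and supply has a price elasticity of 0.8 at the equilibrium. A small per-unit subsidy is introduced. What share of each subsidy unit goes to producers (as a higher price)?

For a small subsidy around the equilibrium, the benefit split depends on the relative slopes, which at a point are proportional to the elasticities.
Buyer share = εs/(εs + |εd|) = 0.8/(0.8 + 0.9) = 8/17; seller share = |εd|/(εs + |εd|) = 9/17.
So producers capture 9/17 of the subsidy.

Producer share = 9/17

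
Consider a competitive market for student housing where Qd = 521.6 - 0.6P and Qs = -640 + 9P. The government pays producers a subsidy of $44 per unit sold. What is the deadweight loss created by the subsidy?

Pre-subsidy: 521.6 - 0.6P = -640 + 9P gives P* = 121, Q* = 449.
With the subsidy, sellers receive Ps = Pb + 44 for each unit, where Pb is the price buyers pay.
Supply in terms of Pb becomes Qs = -640 + 9(Pb + 44) = -244 + 9Pb. Setting this equal to demand: 521.6 - 0.6Pb = -244 + 9Pb, so Pb = 79.75.
Sellers receive Ps = 79.75 + 44 = 123.75; Q' = 521.6 − 0.6·79.75 = 473.75.
The subsidy expands output by 473.75 − 449 = 24.75 past the efficient level; on those units the gap between marginal cost and willingness to pay runs from 0 up to 44.
DWL = ½ × 44 × 24.75 = 544.5.

Deadweight loss = $544.5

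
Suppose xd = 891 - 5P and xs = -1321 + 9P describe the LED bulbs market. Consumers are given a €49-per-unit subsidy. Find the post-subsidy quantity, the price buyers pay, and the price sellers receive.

x' = 258.5; buyers pay €126.5; sellers receive €175.5

Pre-subsidy: 891 - 5P = -1321 + 9P gives P* = 158, x* = 101.
With the rebate, buyers effectively pay Pb = Ps − 49, where Ps is the price sellers receive.
Demand in terms of Ps becomes xd = 891 − 5(Ps − 49) = 1136 - 5Ps. Setting this equal to supply: 1136 - 5Ps = -1321 + 9Ps, so Ps = 175.5.
Buyers pay Pb = 175.5 − 49 = 126.5; x' = -1321 + 9·175.5 = 258.5.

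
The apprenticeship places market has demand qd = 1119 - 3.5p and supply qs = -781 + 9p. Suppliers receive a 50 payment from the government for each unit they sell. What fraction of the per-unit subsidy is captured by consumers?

Consumer share = 0.72

Pre-subsidy: 1119 - 3.5p = -781 + 9p gives p* = 152, q* = 587.
With the subsidy, sellers receive ps = pb + 50 for each unit, where pb is the price buyers pay.
Supply in terms of pb becomes qs = -781 + 9(pb + 50) = -331 + 9pb. Setting this equal to demand: 1119 - 3.5pb = -331 + 9pb, so pb = 116.
Sellers receive ps = 116 + 50 = 166; q' = 1119 − 3.5·116 = 713.
Buyers' price falls by p* − pb = 152 − 116 = 36; sellers' price rises by ps − p* = 166 − 152 = 14.
So consumers capture 36/50 = 0.72 of each unit of subsidy.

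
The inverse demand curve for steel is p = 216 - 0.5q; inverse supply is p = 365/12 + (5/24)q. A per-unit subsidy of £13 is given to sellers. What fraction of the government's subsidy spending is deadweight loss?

Pre-subsidy: 216 - 0.5q = 365/12 + (5/24)q gives q* = 262 and p* = 85.
With the subsidy, sellers receive ps = pb + 13 for each unit, where pb is the price buyers pay.
On the curves, pb = 216 - 0.5q and ps = 365/12 + (5/24)q; the wedge ps − pb = 13 gives 365/12 + (5/24)q − (216 - 0.5q) = 13, so q' = 4766/17.
Then pb = 216 − 0.5·(4766/17) = 1289/17 and ps = 365/12 + (5/24)·(4766/17) = 1510/17.
ΔCS = ½(262 + 4766/17)(85 − 1289/17) = 719160/289; ΔPS = ½(262 + 4766/17)(1510/17 − 85) = 299650/289.
Government spending = 13 × 4766/17 = 61958/17.
DWL = ½ × 13 × (4766/17 − 262) = 2028/17; fraction = (2028/17) / (61958/17) = 78/2383.

DWL / government spending = 78/2383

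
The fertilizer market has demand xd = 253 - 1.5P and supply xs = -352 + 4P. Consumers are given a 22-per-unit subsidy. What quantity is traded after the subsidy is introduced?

x' = 112

Pre-subsidy: 253 - 1.5P = -352 + 4P gives P* = 110, x* = 88.
With the rebate, buyers effectively pay Pb = Ps − 22, where Ps is the price sellers receive.
Demand in terms of Ps becomes xd = 253 − 1.5(Ps − 22) = 286 - 1.5Ps. Setting this equal to supply: 286 - 1.5Ps = -352 + 4Ps, so Ps = 116.
Buyers pay Pb = 116 − 22 = 94; x' = -352 + 4·116 = 112.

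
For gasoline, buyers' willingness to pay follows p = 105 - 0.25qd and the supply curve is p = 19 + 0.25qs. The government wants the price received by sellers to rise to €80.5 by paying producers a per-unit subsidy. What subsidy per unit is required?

Required subsidy s = €37 per unit

At a seller price of 80.5, quantity supplied is -76 + 4·80.5 = 246.
Buyers absorb 246 only when they pay pb = 105 − 0.25·246 = 43.5.
s = ps − pb = 80.5 − 43.5 = 37.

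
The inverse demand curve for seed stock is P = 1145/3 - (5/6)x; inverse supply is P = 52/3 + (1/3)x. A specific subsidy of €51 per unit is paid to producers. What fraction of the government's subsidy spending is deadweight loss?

DWL / government spending = 153/2492

Pre-subsidy: 1145/3 - (5/6)x = 52/3 + (1/3)x gives x* = 2186/7 and P* = 850/7.
With the subsidy, sellers receive Ps = Pb + 51 for each unit, where Pb is the price buyers pay.
On the curves, Pb = 1145/3 - (5/6)x and Ps = 52/3 + (1/3)x; the wedge Ps − Pb = 51 gives 52/3 + (1/3)x − (1145/3 - (5/6)x) = 51, so x' = 356.
Then Pb = 1145/3 − (5/6)·356 = 85 and Ps = 52/3 + (1/3)·356 = 136.
ΔCS = ½(2186/7 + 356)(850/7 − 85) = 596445/49; ΔPS = ½(2186/7 + 356)(136 − 850/7) = 238578/49.
Government spending = 51 × 356 = 18156.
DWL = ½ × 51 × (356 − 2186/7) = 7803/7; fraction = (7803/7) / 18156 = 153/2492.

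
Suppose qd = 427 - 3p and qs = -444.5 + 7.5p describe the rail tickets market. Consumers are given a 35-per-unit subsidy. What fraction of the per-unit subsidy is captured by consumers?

Consumer share = 5/7

Pre-subsidy: 427 - 3p = -444.5 + 7.5p gives p* = 83, q* = 178.
With the rebate, buyers effectively pay pb = ps − 35, where ps is the price sellers receive.
Demand in terms of ps becomes qd = 427 − 3(ps − 35) = 532 - 3ps. Setting this equal to supply: 532 - 3ps = -444.5 + 7.5ps, so ps = 93.
Buyers pay pb = 93 − 35 = 58; q' = -444.5 + 7.5·93 = 253.
Buyers' price falls by p* − pb = 83 − 58 = 25; sellers' price rises by ps − p* = 93 − 83 = 10.
So consumers capture 25/35 = 5/7 of each unit of subsidy.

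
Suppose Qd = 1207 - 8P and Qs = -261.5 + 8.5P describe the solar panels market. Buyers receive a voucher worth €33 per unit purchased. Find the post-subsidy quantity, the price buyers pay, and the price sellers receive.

Pre-subsidy: 1207 - 8P = -261.5 + 8.5P gives P* = 89, Q* = 495.
With the rebate, buyers effectively pay Pb = Ps − 33, where Ps is the price sellers receive.
Demand in terms of Ps becomes Qd = 1207 − 8(Ps − 33) = 1471 - 8Ps. Setting this equal to supply: 1471 - 8Ps = -261.5 + 8.5Ps, so Ps = 105.
Buyers pay Pb = 105 − 33 = 72; Q' = -261.5 + 8.5·105 = 631.

Q' = 631; buyers pay €72; sellers receive €105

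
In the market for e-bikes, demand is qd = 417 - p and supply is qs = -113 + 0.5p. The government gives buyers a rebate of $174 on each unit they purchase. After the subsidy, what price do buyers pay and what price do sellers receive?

Pre-subsidy: 417 - p = -113 + 0.5p gives p* = 1060/3, q* = 191/3.
With the rebate, buyers effectively pay pb = ps − 174, where ps is the price sellers receive.
Demand in terms of ps becomes qd = 417 − 1(ps − 174) = 591 - ps. Setting this equal to supply: 591 - ps = -113 + 0.5ps, so ps = 1408/3.
Buyers pay pb = 1408/3 − 174 = 886/3; q' = -113 + 0.5·(1408/3) = 365/3.

Buyers pay 886/3; sellers receive 1408/3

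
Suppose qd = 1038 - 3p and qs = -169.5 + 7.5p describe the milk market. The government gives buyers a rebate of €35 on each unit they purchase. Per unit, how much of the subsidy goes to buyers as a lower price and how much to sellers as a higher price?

Pre-subsidy: 1038 - 3p = -169.5 + 7.5p gives p* = 115, q* = 693.
With the rebate, buyers effectively pay pb = ps − 35, where ps is the price sellers receive.
Demand in terms of ps becomes qd = 1038 − 3(ps − 35) = 1143 - 3ps. Setting this equal to supply: 1143 - 3ps = -169.5 + 7.5ps, so ps = 125.
Buyers pay pb = 125 − 35 = 90; q' = -169.5 + 7.5·125 = 768.
Buyers' price falls by p* − pb = 115 − 90 = 25; sellers' price rises by ps − p* = 125 − 115 = 10.

Buyers gain €25 per unit; sellers gain €10 per unit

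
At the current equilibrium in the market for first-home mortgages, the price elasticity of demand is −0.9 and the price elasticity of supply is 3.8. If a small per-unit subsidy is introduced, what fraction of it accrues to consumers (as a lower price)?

For a small subsidy around the equilibrium, the benefit split depends on the relative slopes, which at a point are proportional to the elasticities.
Buyer share = εs/(εs + |εd|) = 3.8/(3.8 + 0.9) = 38/47; seller share = |εd|/(εs + |εd|) = 9/47.

Consumer share = 38/47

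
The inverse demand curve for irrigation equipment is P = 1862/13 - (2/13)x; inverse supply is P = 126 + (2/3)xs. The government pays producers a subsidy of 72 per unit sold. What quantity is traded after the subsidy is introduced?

Pre-subsidy: 1862/13 - (2/13)x = 126 + (2/3)x gives x* = 21 and P* = 140.
With the subsidy, sellers receive Ps = Pb + 72 for each unit, where Pb is the price buyers pay.
On the curves, Pb = 1862/13 - (2/13)x and Ps = 126 + (2/3)x; the wedge Ps − Pb = 72 gives 126 + (2/3)x − (1862/13 - (2/13)x) = 72, so x' = 108.75.
Then Pb = 1862/13 − (2/13)·108.75 = 126.5 and Ps = 126 + (2/3)·108.75 = 198.5.

x' = 108.75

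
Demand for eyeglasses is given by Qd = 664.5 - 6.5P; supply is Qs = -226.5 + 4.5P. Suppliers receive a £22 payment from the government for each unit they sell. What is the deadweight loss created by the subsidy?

Pre-subsidy: 664.5 - 6.5P = -226.5 + 4.5P gives P* = 81, Q* = 138.
With the subsidy, sellers receive Ps = Pb + 22 for each unit, where Pb is the price buyers pay.
Supply in terms of Pb becomes Qs = -226.5 + 4.5(Pb + 22) = -127.5 + 4.5Pb. Setting this equal to demand: 664.5 - 6.5Pb = -127.5 + 4.5Pb, so Pb = 72.
Sellers receive Ps = 72 + 22 = 94; Q' = 664.5 − 6.5·72 = 196.5.
The subsidy expands output by 196.5 − 138 = 58.5 past the efficient level; on those units the gap between marginal cost and willingness to pay runs from 0 up to 22.
DWL = ½ × 22 × 58.5 = 643.5.

Deadweight loss = £643.5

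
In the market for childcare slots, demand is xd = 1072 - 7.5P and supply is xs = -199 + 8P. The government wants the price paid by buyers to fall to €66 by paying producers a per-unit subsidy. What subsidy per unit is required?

At a buyer price of 66, quantity demanded is 1072 − 7.5·66 = 577.
Sellers supply 577 only when they receive Ps with -199 + 8·Ps = 577, i.e. Ps = 97.
s = Ps − Pb = 97 − 66 = 31.

Required subsidy s = €31 per unit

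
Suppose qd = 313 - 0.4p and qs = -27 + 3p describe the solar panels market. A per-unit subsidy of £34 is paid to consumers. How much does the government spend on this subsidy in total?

Government cost = £9690

Pre-subsidy: 313 - 0.4p = -27 + 3p gives p* = 100, q* = 273.
With the rebate, buyers effectively pay pb = ps − 34, where ps is the price sellers receive.
Demand in terms of ps becomes qd = 313 − 0.4(ps − 34) = 326.6 - 0.4ps. Setting this equal to supply: 326.6 - 0.4ps = -27 + 3ps, so ps = 104.
Buyers pay pb = 104 − 34 = 70; q' = -27 + 3·104 = 285.
Government outlay = subsidy × quantity = 34 × 285 = 9690.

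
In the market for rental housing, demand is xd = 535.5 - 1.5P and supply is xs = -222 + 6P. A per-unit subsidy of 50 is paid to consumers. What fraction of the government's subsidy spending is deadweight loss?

Pre-subsidy: 535.5 - 1.5P = -222 + 6P gives P* = 101, x* = 384.
With the rebate, buyers effectively pay Pb = Ps − 50, where Ps is the price sellers receive.
Demand in terms of Ps becomes xd = 535.5 − 1.5(Ps − 50) = 610.5 - 1.5Ps. Setting this equal to supply: 610.5 - 1.5Ps = -222 + 6Ps, so Ps = 111.
Buyers pay Pb = 111 − 50 = 61; x' = -222 + 6·111 = 444.
ΔCS = ½(384 + 444)(101 − 61) = 16560; ΔPS = ½(384 + 444)(111 − 101) = 4140.
Government spending = 50 × 444 = 22200.
DWL = ½ × 50 × (444 − 384) = 1500; fraction = 1500 / 22200 = 5/74.

DWL / government spending = 5/74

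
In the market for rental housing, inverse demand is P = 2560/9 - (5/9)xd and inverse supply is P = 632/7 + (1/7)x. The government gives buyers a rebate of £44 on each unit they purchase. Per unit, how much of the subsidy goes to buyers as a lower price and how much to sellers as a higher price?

Buyers gain £35 per unit; sellers gain £9 per unit

Pre-subsidy: 2560/9 - (5/9)x = 632/7 + (1/7)x gives x* = 278 and P* = 130.
With the rebate, buyers effectively pay Pb = Ps − 44, where Ps is the price sellers receive.
On the curves, Pb = 2560/9 - (5/9)x and Ps = 632/7 + (1/7)x; the wedge Ps − Pb = 44 gives 632/7 + (1/7)x − (2560/9 - (5/9)x) = 44, so x' = 341.
Then Pb = 2560/9 − (5/9)·341 = 95 and Ps = 632/7 + (1/7)·341 = 139.
Buyers' price falls by P* − Pb = 130 − 95 = 35; sellers' price rises by Ps − P* = 139 − 130 = 9.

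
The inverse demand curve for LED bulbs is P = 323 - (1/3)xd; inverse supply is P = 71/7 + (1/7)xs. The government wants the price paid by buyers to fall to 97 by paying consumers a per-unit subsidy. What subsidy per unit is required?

Required subsidy s = 10 per unit

At a buyer price of 97, quantity demanded is 969 − 3·97 = 678.
Sellers supply 678 only when they receive Ps = 71/7 + (1/7)·678 = 107.
s = Ps − Pb = 107 − 97 = 10.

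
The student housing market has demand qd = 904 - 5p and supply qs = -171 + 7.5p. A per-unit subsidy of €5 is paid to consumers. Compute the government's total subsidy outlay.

Government cost = €2445

Pre-subsidy: 904 - 5p = -171 + 7.5p gives p* = 86, q* = 474.
With the rebate, buyers effectively pay pb = ps − 5, where ps is the price sellers receive.
Demand in terms of ps becomes qd = 904 − 5(ps − 5) = 929 - 5ps. Setting this equal to supply: 929 - 5ps = -171 + 7.5ps, so ps = 88.
Buyers pay pb = 88 − 5 = 83; q' = -171 + 7.5·88 = 489.
Government outlay = subsidy × quantity = 5 × 489 = 2445.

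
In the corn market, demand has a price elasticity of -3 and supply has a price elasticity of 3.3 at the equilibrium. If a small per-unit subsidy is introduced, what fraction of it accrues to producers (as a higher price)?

Producer share = 10/21

For a small subsidy around the equilibrium, the benefit split depends on the relative slopes, which at a point are proportional to the elasticities.
Buyer share = εs/(εs + |εd|) = 3.3/(3.3 + 3) = 11/21; seller share = |εd|/(εs + |εd|) = 10/21.
So producers capture 10/21 of the subsidy.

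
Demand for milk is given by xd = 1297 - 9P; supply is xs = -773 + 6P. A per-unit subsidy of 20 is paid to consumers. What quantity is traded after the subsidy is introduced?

x' = 127

Pre-subsidy: 1297 - 9P = -773 + 6P gives P* = 138, x* = 55.
With the rebate, buyers effectively pay Pb = Ps − 20, where Ps is the price sellers receive.
Demand in terms of Ps becomes xd = 1297 − 9(Ps − 20) = 1477 - 9Ps. Setting this equal to supply: 1477 - 9Ps = -773 + 6Ps, so Ps = 150.
Buyers pay Pb = 150 − 20 = 130; x' = -773 + 6·150 = 127.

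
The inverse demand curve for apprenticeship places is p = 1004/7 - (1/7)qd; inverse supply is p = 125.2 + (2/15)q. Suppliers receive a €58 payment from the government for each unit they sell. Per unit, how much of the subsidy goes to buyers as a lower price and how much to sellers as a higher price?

Buyers gain €30 per unit; sellers gain €28 per unit

Pre-subsidy: 1004/7 - (1/7)q = 125.2 + (2/15)q gives q* = 66 and p* = 134.
With the subsidy, sellers receive ps = pb + 58 for each unit, where pb is the price buyers pay.
On the curves, pb = 1004/7 - (1/7)q and ps = 125.2 + (2/15)q; the wedge ps − pb = 58 gives 125.2 + (2/15)q − (1004/7 - (1/7)q) = 58, so q' = 276.
Then pb = 1004/7 − (1/7)·276 = 104 and ps = 125.2 + (2/15)·276 = 162.
Buyers' price falls by p* − pb = 134 − 104 = 30; sellers' price rises by ps − p* = 162 − 134 = 28.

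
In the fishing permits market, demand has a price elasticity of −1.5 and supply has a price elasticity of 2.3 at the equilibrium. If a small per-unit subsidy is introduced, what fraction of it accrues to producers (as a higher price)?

For a small subsidy around the equilibrium, the benefit split depends on the relative slopes, which at a point are proportional to the elasticities.
Buyer share = εs/(εs + |εd|) = 2.3/(2.3 + 1.5) = 23/38; seller share = |εd|/(εs + |εd|) = 15/38.
So producers capture 15/38 of the subsidy.

Producer share = 15/38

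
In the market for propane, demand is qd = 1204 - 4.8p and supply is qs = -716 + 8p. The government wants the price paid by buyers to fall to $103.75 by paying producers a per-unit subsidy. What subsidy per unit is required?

At a buyer price of 103.75, quantity demanded is 1204 − 4.8·103.75 = 706.
Sellers supply 706 only when they receive ps with -716 + 8·ps = 706, i.e. ps = 177.75.
s = ps − pb = 177.75 − 103.75 = 74.

Required subsidy s = $74 per unit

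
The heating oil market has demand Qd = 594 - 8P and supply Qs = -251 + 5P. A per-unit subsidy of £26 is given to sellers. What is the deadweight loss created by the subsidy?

Pre-subsidy: 594 - 8P = -251 + 5P gives P* = 65, Q* = 74.
With the subsidy, sellers receive Ps = Pb + 26 for each unit, where Pb is the price buyers pay.
Supply in terms of Pb becomes Qs = -251 + 5(Pb + 26) = -121 + 5Pb. Setting this equal to demand: 594 - 8Pb = -121 + 5Pb, so Pb = 55.
Sellers receive Ps = 55 + 26 = 81; Q' = 594 − 8·55 = 154.
The subsidy expands output by 154 − 74 = 80 past the efficient level; on those units the gap between marginal cost and willingness to pay runs from 0 up to 26.
DWL = ½ × 26 × 80 = 1040.

Deadweight loss = £1040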